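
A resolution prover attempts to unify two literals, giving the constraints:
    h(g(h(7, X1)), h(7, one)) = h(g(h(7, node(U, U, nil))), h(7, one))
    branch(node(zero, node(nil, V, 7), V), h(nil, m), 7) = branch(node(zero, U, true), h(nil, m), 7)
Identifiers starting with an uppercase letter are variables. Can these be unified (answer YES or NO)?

Decompose h/2: g(h(7, X1)) = g(h(7, node(U, U, nil))),  h(7, one) = h(7, one).
Decompose g/1: h(7, X1) = h(7, node(U, U, nil)).
Decompose h/2: 7 = 7,  X1 = node(U, U, nil).
Delete trivial equation 7 = 7.
Bind X1 := node(U, U, nil); no other remaining equation mentions X1.
Delete trivial equation h(7, one) = h(7, one).
Decompose branch/3: node(zero, node(nil, V, 7), V) = node(zero, U, true),  h(nil, m) = h(nil, m),  7 = 7.
Decompose node/3: zero = zero,  node(nil, V, 7) = U,  V = true.
Delete trivial equation zero = zero.
Bind U := node(nil, V, 7); no other remaining equation mentions U. Substituting into the earlier binding gives X1 := node(node(nil, V, 7), node(nil, V, 7), nil).
Bind V := true; no other remaining equation mentions V. Substituting into the earlier bindings gives X1 := node(node(nil, true, 7), node(nil, true, 7), nil), U := node(nil, true, 7).
Delete trivial equation h(nil, m) = h(nil, m).
Delete trivial equation 7 = 7.
No equations remain and no clash or occurs-check failure arose, so a unifier exists.

YES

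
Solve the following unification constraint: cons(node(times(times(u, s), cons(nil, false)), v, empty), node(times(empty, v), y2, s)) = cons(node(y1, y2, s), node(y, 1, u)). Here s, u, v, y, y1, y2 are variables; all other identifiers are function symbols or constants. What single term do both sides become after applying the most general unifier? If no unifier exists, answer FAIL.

Decompose cons/2: node(times(times(u, s), cons(nil, false)), v, empty) = node(y1, y2, s),  node(times(empty, v), y2, s) = node(y, 1, u).
Decompose node/3: times(times(u, s), cons(nil, false)) = y1,  v = y2,  empty = s.
Bind y1 := times(times(u, s), cons(nil, false)); no other remaining equation mentions y1.
Bind v := y2; substituting into the one remaining equation that mentions v gives: node(times(empty, y2), y2, s) = node(y, 1, u).
Bind s := empty; substituting into the remaining equation gives: node(times(empty, y2), y2, empty) = node(y, 1, u). Substituting into the earlier binding gives y1 := times(times(u, empty), cons(nil, false)).
Decompose node/3: times(empty, y2) = y,  y2 = 1,  empty = u.
Bind y := times(empty, y2); no other remaining equation mentions y.
Bind y2 := 1; no other remaining equation mentions y2. Substituting into the earlier bindings gives v := 1, y := times(empty, 1).
Bind u := empty. Substituting into the earlier binding gives y1 := times(times(empty, empty), cons(nil, false)).
Applying the MGU to either side gives cons(node(times(times(empty, empty), cons(nil, false)), 1, empty), node(times(empty, 1), 1, empty)).

cons(node(times(times(empty, empty), cons(nil, false)), 1, empty), node(times(empty, 1), 1, empty))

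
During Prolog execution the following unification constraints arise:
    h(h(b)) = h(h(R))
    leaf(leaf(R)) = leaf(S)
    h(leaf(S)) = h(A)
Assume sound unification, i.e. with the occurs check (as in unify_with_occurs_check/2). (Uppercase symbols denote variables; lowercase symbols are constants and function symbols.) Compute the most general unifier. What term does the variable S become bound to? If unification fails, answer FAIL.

Decompose h/1: h(b) = h(R).
Decompose h/1: b = R.
Bind R := b; substituting into the one remaining equation that mentions R gives: leaf(leaf(b)) = leaf(S).
Decompose leaf/1: leaf(b) = S.
Bind S := leaf(b); substituting into the remaining equation gives: h(leaf(leaf(b))) = h(A).
Decompose h/1: leaf(leaf(b)) = A.
Bind A := leaf(leaf(b)).
MGU = { R ↦ b, S ↦ leaf(b), A ↦ leaf(leaf(b)) }, so S ↦ leaf(b).

leaf(b)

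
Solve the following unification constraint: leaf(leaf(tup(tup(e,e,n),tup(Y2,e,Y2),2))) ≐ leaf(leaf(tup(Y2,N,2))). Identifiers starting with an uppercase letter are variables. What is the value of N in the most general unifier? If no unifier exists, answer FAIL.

tup(tup(e,e,n),e,tup(e,e,n))

Decompose leaf/1: leaf(tup(tup(e,e,n),tup(Y2,e,Y2),2)) ≐ leaf(tup(Y2,N,2)).
Decompose leaf/1: tup(tup(e,e,n),tup(Y2,e,Y2),2) ≐ tup(Y2,N,2).
Decompose tup/3: tup(e,e,n) ≐ Y2,  tup(Y2,e,Y2) ≐ N,  2 ≐ 2.
Bind Y2 := tup(e,e,n); substituting into the one remaining equation that mentions Y2 gives: tup(tup(e,e,n),e,tup(e,e,n)) ≐ N.
Bind N := tup(tup(e,e,n),e,tup(e,e,n)); no other remaining equation mentions N.
Delete trivial equation 2 ≐ 2.
MGU = { Y2 -> tup(e,e,n), N -> tup(tup(e,e,n),e,tup(e,e,n)) }, so N -> tup(tup(e,e,n),e,tup(e,e,n)).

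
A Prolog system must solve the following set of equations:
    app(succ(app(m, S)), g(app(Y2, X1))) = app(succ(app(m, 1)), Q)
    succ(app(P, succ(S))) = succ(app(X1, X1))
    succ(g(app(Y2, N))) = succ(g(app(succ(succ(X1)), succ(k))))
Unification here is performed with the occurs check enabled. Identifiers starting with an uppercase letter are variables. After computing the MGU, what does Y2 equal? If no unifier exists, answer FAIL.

succ(succ(succ(1)))

Decompose app/2: succ(app(m, S)) = succ(app(m, 1)),  g(app(Y2, X1)) = Q.
Decompose succ/1: app(m, S) = app(m, 1).
Decompose app/2: m = m,  S = 1.
Delete trivial equation m = m.
Bind S := 1; substituting into the one remaining equation that mentions S gives: succ(app(P, succ(1))) = succ(app(X1, X1)).
Bind Q := g(app(Y2, X1)); no other remaining equation mentions Q.
Decompose succ/1: app(P, succ(1)) = app(X1, X1).
Decompose app/2: P = X1,  succ(1) = X1.
Bind P := X1; no other remaining equation mentions P.
Bind X1 := succ(1); substituting into the remaining equation gives: succ(g(app(Y2, N))) = succ(g(app(succ(succ(succ(1))), succ(k)))). Substituting into the earlier bindings gives Q := g(app(Y2, succ(1))), P := succ(1).
Decompose succ/1: g(app(Y2, N)) = g(app(succ(succ(succ(1))), succ(k))).
Decompose g/1: app(Y2, N) = app(succ(succ(succ(1))), succ(k)).
Decompose app/2: Y2 = succ(succ(succ(1))),  N = succ(k).
Bind Y2 := succ(succ(succ(1))); no other remaining equation mentions Y2. Substituting into the earlier binding gives Q := g(app(succ(succ(succ(1))), succ(1))).
Bind N := succ(k).
MGU = { S = 1, Q = g(app(succ(succ(succ(1))), succ(1))), P = succ(1), X1 = succ(1), Y2 = succ(succ(succ(1))), N = succ(k) }, so Y2 = succ(succ(succ(1))).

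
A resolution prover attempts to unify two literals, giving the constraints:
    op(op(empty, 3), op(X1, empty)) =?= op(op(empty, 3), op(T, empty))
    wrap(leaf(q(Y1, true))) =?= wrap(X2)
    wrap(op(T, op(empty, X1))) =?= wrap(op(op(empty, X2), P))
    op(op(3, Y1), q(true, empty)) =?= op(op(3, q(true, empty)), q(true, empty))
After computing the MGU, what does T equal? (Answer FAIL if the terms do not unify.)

Decompose op/2: op(empty, 3) =?= op(empty, 3),  op(X1, empty) =?= op(T, empty).
Delete trivial equation op(empty, 3) =?= op(empty, 3).
Decompose op/2: X1 =?= T,  empty =?= empty.
Bind X1 := T; substituting into the one remaining equation that mentions X1 gives: wrap(op(T, op(empty, T))) =?= wrap(op(op(empty, X2), P)).
Delete trivial equation empty =?= empty.
Decompose wrap/1: leaf(q(Y1, true)) =?= X2.
Bind X2 := leaf(q(Y1, true)); substituting into the one remaining equation that mentions X2 gives: wrap(op(T, op(empty, T))) =?= wrap(op(op(empty, leaf(q(Y1, true))), P)).
Decompose wrap/1: op(T, op(empty, T)) =?= op(op(empty, leaf(q(Y1, true))), P).
Decompose op/2: T =?= op(empty, leaf(q(Y1, true))),  op(empty, T) =?= P.
Bind T := op(empty, leaf(q(Y1, true))); substituting into the one remaining equation that mentions T gives: op(empty, op(empty, leaf(q(Y1, true)))) =?= P. Substituting into the earlier binding gives X1 := op(empty, leaf(q(Y1, true))).
Bind P := op(empty, op(empty, leaf(q(Y1, true)))); no other remaining equation mentions P.
Decompose op/2: op(3, Y1) =?= op(3, q(true, empty)),  q(true, empty) =?= q(true, empty).
Decompose op/2: 3 =?= 3,  Y1 =?= q(true, empty).
Delete trivial equation 3 =?= 3.
Bind Y1 := q(true, empty); no other remaining equation mentions Y1. Substituting into the earlier bindings gives X1 := op(empty, leaf(q(q(true, empty), true))), X2 := leaf(q(q(true, empty), true)), T := op(empty, leaf(q(q(true, empty), true))), P := op(empty, op(empty, leaf(q(q(true, empty), true)))).
Delete trivial equation q(true, empty) =?= q(true, empty).
MGU = { X1 -> op(empty, leaf(q(q(true, empty), true))), X2 -> leaf(q(q(true, empty), true)), T -> op(empty, leaf(q(q(true, empty), true))), P -> op(empty, op(empty, leaf(q(q(true, empty), true)))), Y1 -> q(true, empty) }, so T -> op(empty, leaf(q(q(true, empty), true))).

op(empty, leaf(q(q(true, empty), true)))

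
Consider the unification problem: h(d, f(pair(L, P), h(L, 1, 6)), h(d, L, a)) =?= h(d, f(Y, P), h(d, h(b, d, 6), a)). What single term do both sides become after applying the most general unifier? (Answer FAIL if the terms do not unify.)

Decompose h/3: d =?= d,  f(pair(L, P), h(L, 1, 6)) =?= f(Y, P),  h(d, L, a) =?= h(d, h(b, d, 6), a).
Delete trivial equation d =?= d.
Decompose f/2: pair(L, P) =?= Y,  h(L, 1, 6) =?= P.
Bind Y := pair(L, P); no other remaining equation mentions Y.
Bind P := h(L, 1, 6); no other remaining equation mentions P. Substituting into the earlier binding gives Y := pair(L, h(L, 1, 6)).
Decompose h/3: d =?= d,  L =?= h(b, d, 6),  a =?= a.
Delete trivial equation d =?= d.
Bind L := h(b, d, 6); no other remaining equation mentions L. Substituting into the earlier bindings gives Y := pair(h(b, d, 6), h(h(b, d, 6), 1, 6)), P := h(h(b, d, 6), 1, 6).
Delete trivial equation a =?= a.
Applying the MGU to either side gives h(d, f(pair(h(b, d, 6), h(h(b, d, 6), 1, 6)), h(h(b, d, 6), 1, 6)), h(d, h(b, d, 6), a)).

h(d, f(pair(h(b, d, 6), h(h(b, d, 6), 1, 6)), h(h(b, d, 6), 1, 6)), h(d, h(b, d, 6), a))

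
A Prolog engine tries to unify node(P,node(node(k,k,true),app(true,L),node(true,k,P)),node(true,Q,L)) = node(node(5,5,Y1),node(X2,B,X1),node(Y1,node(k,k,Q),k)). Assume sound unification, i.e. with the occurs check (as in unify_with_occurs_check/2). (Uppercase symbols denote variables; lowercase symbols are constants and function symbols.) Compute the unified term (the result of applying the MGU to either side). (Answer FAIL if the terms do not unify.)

Decompose node/3: P = node(5,5,Y1),  node(node(k,k,true),app(true,L),node(true,k,P)) = node(X2,B,X1),  node(true,Q,L) = node(Y1,node(k,k,Q),k).
Bind P := node(5,5,Y1); substituting into the one remaining equation that mentions P gives: node(node(k,k,true),app(true,L),node(true,k,node(5,5,Y1))) = node(X2,B,X1).
Decompose node/3: node(k,k,true) = X2,  app(true,L) = B,  node(true,k,node(5,5,Y1)) = X1.
Bind X2 := node(k,k,true); no other remaining equation mentions X2.
Bind B := app(true,L); no other remaining equation mentions B.
Bind X1 := node(true,k,node(5,5,Y1)); no other remaining equation mentions X1.
Decompose node/3: true = Y1,  Q = node(k,k,Q),  L = k.
Bind Y1 := true; no other remaining equation mentions Y1. Substituting into the earlier bindings gives P := node(5,5,true), X1 := node(true,k,node(5,5,true)).
Occurs check fails: Q occurs in node(k,k,Q); the equation Q = node(k,k,Q) has no finite solution.

FAIL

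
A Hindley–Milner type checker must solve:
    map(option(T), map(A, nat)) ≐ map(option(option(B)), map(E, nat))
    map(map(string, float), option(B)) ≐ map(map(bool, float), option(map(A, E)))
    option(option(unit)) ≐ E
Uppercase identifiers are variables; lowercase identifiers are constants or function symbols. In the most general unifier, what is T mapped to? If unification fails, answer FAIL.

FAIL

Decompose map/2: option(T) ≐ option(option(B)),  map(A, nat) ≐ map(E, nat).
Decompose option/1: T ≐ option(B).
Bind T := option(B); no other remaining equation mentions T.
Decompose map/2: A ≐ E,  nat ≐ nat.
Bind A := E; substituting into the one remaining equation that mentions A gives: map(map(string, float), option(B)) ≐ map(map(bool, float), option(map(E, E))).
Delete trivial equation nat ≐ nat.
Decompose map/2: map(string, float) ≐ map(bool, float),  option(B) ≐ option(map(E, E)).
Decompose map/2: string ≐ bool,  float ≐ float.
Clash: constants string and bool differ; no unifier exists.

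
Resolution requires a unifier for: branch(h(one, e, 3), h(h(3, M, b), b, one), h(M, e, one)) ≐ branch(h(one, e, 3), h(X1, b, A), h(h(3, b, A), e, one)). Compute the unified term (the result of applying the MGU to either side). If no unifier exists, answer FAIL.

Decompose branch/3: h(one, e, 3) ≐ h(one, e, 3),  h(h(3, M, b), b, one) ≐ h(X1, b, A),  h(M, e, one) ≐ h(h(3, b, A), e, one).
Delete trivial equation h(one, e, 3) ≐ h(one, e, 3).
Decompose h/3: h(3, M, b) ≐ X1,  b ≐ b,  one ≐ A.
Bind X1 := h(3, M, b); no other remaining equation mentions X1.
Delete trivial equation b ≐ b.
Bind A := one; substituting into the remaining equation gives: h(M, e, one) ≐ h(h(3, b, one), e, one).
Decompose h/3: M ≐ h(3, b, one),  e ≐ e,  one ≐ one.
Bind M := h(3, b, one); no other remaining equation mentions M. Substituting into the earlier binding gives X1 := h(3, h(3, b, one), b).
Delete trivial equation e ≐ e.
Delete trivial equation one ≐ one.
Applying the MGU to either side gives branch(h(one, e, 3), h(h(3, h(3, b, one), b), b, one), h(h(3, b, one), e, one)).

branch(h(one, e, 3), h(h(3, h(3, b, one), b), b, one), h(h(3, b, one), e, one))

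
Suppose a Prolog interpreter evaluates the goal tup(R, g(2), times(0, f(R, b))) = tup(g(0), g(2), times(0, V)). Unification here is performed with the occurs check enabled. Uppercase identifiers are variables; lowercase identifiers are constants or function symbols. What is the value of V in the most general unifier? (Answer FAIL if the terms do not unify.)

Decompose tup/3: R = g(0),  g(2) = g(2),  times(0, f(R, b)) = times(0, V).
Bind R := g(0); substituting into the one remaining equation that mentions R gives: times(0, f(g(0), b)) = times(0, V).
Delete trivial equation g(2) = g(2).
Decompose times/2: 0 = 0,  f(g(0), b) = V.
Delete trivial equation 0 = 0.
Bind V := f(g(0), b).
MGU = { R -> g(0), V -> f(g(0), b) }, so V -> f(g(0), b).

f(g(0), b)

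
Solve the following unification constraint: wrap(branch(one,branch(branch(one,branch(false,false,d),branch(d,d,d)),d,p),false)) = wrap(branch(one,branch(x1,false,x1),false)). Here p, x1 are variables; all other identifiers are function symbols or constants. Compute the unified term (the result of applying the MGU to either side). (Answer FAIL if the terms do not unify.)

FAIL

Decompose wrap/1: branch(one,branch(branch(one,branch(false,false,d),branch(d,d,d)),d,p),false) = branch(one,branch(x1,false,x1),false).
Decompose branch/3: one = one,  branch(branch(one,branch(false,false,d),branch(d,d,d)),d,p) = branch(x1,false,x1),  false = false.
Delete trivial equation one = one.
Decompose branch/3: branch(one,branch(false,false,d),branch(d,d,d)) = x1,  d = false,  p = x1.
Bind x1 := branch(one,branch(false,false,d),branch(d,d,d)); substituting into the one remaining equation that mentions x1 gives: p = branch(one,branch(false,false,d),branch(d,d,d)).
Clash: constants d and false differ; no unifier exists.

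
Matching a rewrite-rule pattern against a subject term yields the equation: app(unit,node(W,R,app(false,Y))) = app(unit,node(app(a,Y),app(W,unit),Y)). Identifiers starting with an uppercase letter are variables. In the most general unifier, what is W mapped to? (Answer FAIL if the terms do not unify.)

Decompose app/2: unit = unit,  node(W,R,app(false,Y)) = node(app(a,Y),app(W,unit),Y).
Delete trivial equation unit = unit.
Decompose node/3: W = app(a,Y),  R = app(W,unit),  app(false,Y) = Y.
Bind W := app(a,Y); substituting into the one remaining equation that mentions W gives: R = app(app(a,Y),unit).
Bind R := app(app(a,Y),unit); no other remaining equation mentions R.
Occurs check fails: Y occurs in app(false,Y); the equation Y = app(false,Y) has no finite solution.

FAIL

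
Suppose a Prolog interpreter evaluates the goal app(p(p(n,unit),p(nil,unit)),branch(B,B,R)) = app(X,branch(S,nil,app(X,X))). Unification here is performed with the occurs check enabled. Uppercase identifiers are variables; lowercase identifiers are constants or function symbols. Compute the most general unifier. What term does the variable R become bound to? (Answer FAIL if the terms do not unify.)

app(p(p(n,unit),p(nil,unit)),p(p(n,unit),p(nil,unit)))

Decompose app/2: p(p(n,unit),p(nil,unit)) = X,  branch(B,B,R) = branch(S,nil,app(X,X)).
Bind X := p(p(n,unit),p(nil,unit)); substituting into the remaining equation gives: branch(B,B,R) = branch(S,nil,app(p(p(n,unit),p(nil,unit)),p(p(n,unit),p(nil,unit)))).
Decompose branch/3: B = S,  B = nil,  R = app(p(p(n,unit),p(nil,unit)),p(p(n,unit),p(nil,unit))).
Bind B := S; substituting into the one remaining equation that mentions B gives: S = nil.
Bind S := nil; no other remaining equation mentions S. Substituting into the earlier binding gives B := nil.
Bind R := app(p(p(n,unit),p(nil,unit)),p(p(n,unit),p(nil,unit))).
MGU = { X -> p(p(n,unit),p(nil,unit)), B -> nil, S -> nil, R -> app(p(p(n,unit),p(nil,unit)),p(p(n,unit),p(nil,unit))) }, so R -> app(p(p(n,unit),p(nil,unit)),p(p(n,unit),p(nil,unit))).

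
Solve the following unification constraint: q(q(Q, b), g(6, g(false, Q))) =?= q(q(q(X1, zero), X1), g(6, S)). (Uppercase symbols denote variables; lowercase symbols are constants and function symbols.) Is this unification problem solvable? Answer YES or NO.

Decompose q/2: q(Q, b) =?= q(q(X1, zero), X1),  g(6, g(false, Q)) =?= g(6, S).
Decompose q/2: Q =?= q(X1, zero),  b =?= X1.
Bind Q := q(X1, zero); substituting into the one remaining equation that mentions Q gives: g(6, g(false, q(X1, zero))) =?= g(6, S).
Bind X1 := b; substituting into the remaining equation gives: g(6, g(false, q(b, zero))) =?= g(6, S). Substituting into the earlier binding gives Q := q(b, zero).
Decompose g/2: 6 =?= 6,  g(false, q(b, zero)) =?= S.
Delete trivial equation 6 =?= 6.
Bind S := g(false, q(b, zero)).
No equations remain and no clash or occurs-check failure arose, so a unifier exists.

YES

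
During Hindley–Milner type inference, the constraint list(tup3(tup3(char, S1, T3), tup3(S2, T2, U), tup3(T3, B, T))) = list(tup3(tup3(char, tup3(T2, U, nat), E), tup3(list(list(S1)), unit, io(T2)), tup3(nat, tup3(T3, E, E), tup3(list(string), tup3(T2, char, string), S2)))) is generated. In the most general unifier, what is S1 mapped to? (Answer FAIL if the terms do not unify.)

Decompose list/1: tup3(tup3(char, S1, T3), tup3(S2, T2, U), tup3(T3, B, T)) = tup3(tup3(char, tup3(T2, U, nat), E), tup3(list(list(S1)), unit, io(T2)), tup3(nat, tup3(T3, E, E), tup3(list(string), tup3(T2, char, string), S2))).
Decompose tup3/3: tup3(char, S1, T3) = tup3(char, tup3(T2, U, nat), E),  tup3(S2, T2, U) = tup3(list(list(S1)), unit, io(T2)),  tup3(T3, B, T) = tup3(nat, tup3(T3, E, E), tup3(list(string), tup3(T2, char, string), S2)).
Decompose tup3/3: char = char,  S1 = tup3(T2, U, nat),  T3 = E.
Delete trivial equation char = char.
Bind S1 := tup3(T2, U, nat); substituting into the one remaining equation that mentions S1 gives: tup3(S2, T2, U) = tup3(list(list(tup3(T2, U, nat))), unit, io(T2)).
Bind T3 := E; substituting into the one remaining equation that mentions T3 gives: tup3(E, B, T) = tup3(nat, tup3(E, E, E), tup3(list(string), tup3(T2, char, string), S2)).
Decompose tup3/3: S2 = list(list(tup3(T2, U, nat))),  T2 = unit,  U = io(T2).
Bind S2 := list(list(tup3(T2, U, nat))); substituting into the one remaining equation that mentions S2 gives: tup3(E, B, T) = tup3(nat, tup3(E, E, E), tup3(list(string), tup3(T2, char, string), list(list(tup3(T2, U, nat))))).
Bind T2 := unit; substituting into the remaining equations gives: U = io(unit),  tup3(E, B, T) = tup3(nat, tup3(E, E, E), tup3(list(string), tup3(unit, char, string), list(list(tup3(unit, U, nat))))). Substituting into the earlier bindings gives S1 := tup3(unit, U, nat), S2 := list(list(tup3(unit, U, nat))).
Bind U := io(unit); substituting into the remaining equation gives: tup3(E, B, T) = tup3(nat, tup3(E, E, E), tup3(list(string), tup3(unit, char, string), list(list(tup3(unit, io(unit), nat))))). Substituting into the earlier bindings gives S1 := tup3(unit, io(unit), nat), S2 := list(list(tup3(unit, io(unit), nat))).
Decompose tup3/3: E = nat,  B = tup3(E, E, E),  T = tup3(list(string), tup3(unit, char, string), list(list(tup3(unit, io(unit), nat)))).
Bind E := nat; substituting into the one remaining equation that mentions E gives: B = tup3(nat, nat, nat). Substituting into the earlier binding gives T3 := nat.
Bind B := tup3(nat, nat, nat); no other remaining equation mentions B.
Bind T := tup3(list(string), tup3(unit, char, string), list(list(tup3(unit, io(unit), nat)))).
MGU = { S1 ↦ tup3(unit, io(unit), nat), T3 ↦ nat, S2 ↦ list(list(tup3(unit, io(unit), nat))), T2 ↦ unit, U ↦ io(unit), E ↦ nat, B ↦ tup3(nat, nat, nat), T ↦ tup3(list(string), tup3(unit, char, string), list(list(tup3(unit, io(unit), nat)))) }, so S1 ↦ tup3(unit, io(unit), nat).

tup3(unit, io(unit), nat)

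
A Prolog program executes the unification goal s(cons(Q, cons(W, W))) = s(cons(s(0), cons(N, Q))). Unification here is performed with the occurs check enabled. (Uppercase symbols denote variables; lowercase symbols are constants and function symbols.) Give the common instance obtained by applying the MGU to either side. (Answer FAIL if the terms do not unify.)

Decompose s/1: cons(Q, cons(W, W)) = cons(s(0), cons(N, Q)).
Decompose cons/2: Q = s(0),  cons(W, W) = cons(N, Q).
Bind Q := s(0); substituting into the remaining equation gives: cons(W, W) = cons(N, s(0)).
Decompose cons/2: W = N,  W = s(0).
Bind W := N; substituting into the remaining equation gives: N = s(0).
Bind N := s(0). Substituting into the earlier binding gives W := s(0).
Applying the MGU to either side gives s(cons(s(0), cons(s(0), s(0)))).

s(cons(s(0), cons(s(0), s(0))))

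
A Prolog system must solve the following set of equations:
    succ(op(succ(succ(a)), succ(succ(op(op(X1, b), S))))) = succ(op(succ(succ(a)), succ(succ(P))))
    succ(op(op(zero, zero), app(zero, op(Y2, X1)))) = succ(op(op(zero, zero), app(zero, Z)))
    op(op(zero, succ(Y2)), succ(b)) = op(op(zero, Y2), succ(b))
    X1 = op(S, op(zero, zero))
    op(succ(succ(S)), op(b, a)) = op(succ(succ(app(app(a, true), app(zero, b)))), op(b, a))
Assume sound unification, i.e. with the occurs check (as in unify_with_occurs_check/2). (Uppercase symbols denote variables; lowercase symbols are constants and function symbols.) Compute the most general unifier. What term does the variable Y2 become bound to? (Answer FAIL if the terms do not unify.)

FAIL

Decompose succ/1: op(succ(succ(a)), succ(succ(op(op(X1, b), S)))) = op(succ(succ(a)), succ(succ(P))).
Decompose op/2: succ(succ(a)) = succ(succ(a)),  succ(succ(op(op(X1, b), S))) = succ(succ(P)).
Delete trivial equation succ(succ(a)) = succ(succ(a)).
Decompose succ/1: succ(op(op(X1, b), S)) = succ(P).
Decompose succ/1: op(op(X1, b), S) = P.
Bind P := op(op(X1, b), S); no other remaining equation mentions P.
Decompose succ/1: op(op(zero, zero), app(zero, op(Y2, X1))) = op(op(zero, zero), app(zero, Z)).
Decompose op/2: op(zero, zero) = op(zero, zero),  app(zero, op(Y2, X1)) = app(zero, Z).
Delete trivial equation op(zero, zero) = op(zero, zero).
Decompose app/2: zero = zero,  op(Y2, X1) = Z.
Delete trivial equation zero = zero.
Bind Z := op(Y2, X1); no other remaining equation mentions Z.
Decompose op/2: op(zero, succ(Y2)) = op(zero, Y2),  succ(b) = succ(b).
Decompose op/2: zero = zero,  succ(Y2) = Y2.
Delete trivial equation zero = zero.
Occurs check fails: Y2 occurs in succ(Y2); the equation Y2 = succ(Y2) has no finite solution.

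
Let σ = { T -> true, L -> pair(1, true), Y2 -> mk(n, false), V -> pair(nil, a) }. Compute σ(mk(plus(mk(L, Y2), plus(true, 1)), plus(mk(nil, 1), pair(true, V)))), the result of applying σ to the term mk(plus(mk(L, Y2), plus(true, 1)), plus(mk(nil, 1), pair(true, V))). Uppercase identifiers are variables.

mk(plus(mk(pair(1, true), mk(n, false)), plus(true, 1)), plus(mk(nil, 1), pair(true, pair(nil, a))))

Replace each occurrence of L with pair(1, true).
Replace each occurrence of Y2 with mk(n, false).
Replace each occurrence of V with pair(nil, a).
Result: mk(plus(mk(pair(1, true), mk(n, false)), plus(true, 1)), plus(mk(nil, 1), pair(true, pair(nil, a)))).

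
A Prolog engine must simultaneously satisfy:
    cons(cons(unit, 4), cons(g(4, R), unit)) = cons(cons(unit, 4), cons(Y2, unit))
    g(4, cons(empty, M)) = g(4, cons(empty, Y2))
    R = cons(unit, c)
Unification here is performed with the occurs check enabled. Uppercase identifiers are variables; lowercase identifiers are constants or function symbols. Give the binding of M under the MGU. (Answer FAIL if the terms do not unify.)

g(4, cons(unit, c))

Decompose cons/2: cons(unit, 4) = cons(unit, 4),  cons(g(4, R), unit) = cons(Y2, unit).
Delete trivial equation cons(unit, 4) = cons(unit, 4).
Decompose cons/2: g(4, R) = Y2,  unit = unit.
Bind Y2 := g(4, R); substituting into the one remaining equation that mentions Y2 gives: g(4, cons(empty, M)) = g(4, cons(empty, g(4, R))).
Delete trivial equation unit = unit.
Decompose g/2: 4 = 4,  cons(empty, M) = cons(empty, g(4, R)).
Delete trivial equation 4 = 4.
Decompose cons/2: empty = empty,  M = g(4, R).
Delete trivial equation empty = empty.
Bind M := g(4, R); no other remaining equation mentions M.
Bind R := cons(unit, c). Substituting into the earlier bindings gives Y2 := g(4, cons(unit, c)), M := g(4, cons(unit, c)).
MGU = { Y2 -> g(4, cons(unit, c)), M -> g(4, cons(unit, c)), R -> cons(unit, c) }, so M -> g(4, cons(unit, c)).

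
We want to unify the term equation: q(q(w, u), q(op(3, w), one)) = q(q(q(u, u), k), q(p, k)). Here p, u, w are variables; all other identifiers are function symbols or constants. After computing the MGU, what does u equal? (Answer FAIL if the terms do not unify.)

Decompose q/2: q(w, u) = q(q(u, u), k),  q(op(3, w), one) = q(p, k).
Decompose q/2: w = q(u, u),  u = k.
Bind w := q(u, u); substituting into the one remaining equation that mentions w gives: q(op(3, q(u, u)), one) = q(p, k).
Bind u := k; substituting into the remaining equation gives: q(op(3, q(k, k)), one) = q(p, k). Substituting into the earlier binding gives w := q(k, k).
Decompose q/2: op(3, q(k, k)) = p,  one = k.
Bind p := op(3, q(k, k)); no other remaining equation mentions p.
Clash: constants one and k differ; no unifier exists.

FAIL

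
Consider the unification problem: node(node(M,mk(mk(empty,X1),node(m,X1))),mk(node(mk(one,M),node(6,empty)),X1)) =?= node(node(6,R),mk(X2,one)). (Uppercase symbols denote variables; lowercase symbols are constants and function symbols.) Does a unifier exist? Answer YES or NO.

YES

Decompose node/2: node(M,mk(mk(empty,X1),node(m,X1))) =?= node(6,R),  mk(node(mk(one,M),node(6,empty)),X1) =?= mk(X2,one).
Decompose node/2: M =?= 6,  mk(mk(empty,X1),node(m,X1)) =?= R.
Bind M := 6; substituting into the one remaining equation that mentions M gives: mk(node(mk(one,6),node(6,empty)),X1) =?= mk(X2,one).
Bind R := mk(mk(empty,X1),node(m,X1)); no other remaining equation mentions R.
Decompose mk/2: node(mk(one,6),node(6,empty)) =?= X2,  X1 =?= one.
Bind X2 := node(mk(one,6),node(6,empty)); no other remaining equation mentions X2.
Bind X1 := one. Substituting into the earlier binding gives R := mk(mk(empty,one),node(m,one)).
No equations remain and no clash or occurs-check failure arose, so a unifier exists.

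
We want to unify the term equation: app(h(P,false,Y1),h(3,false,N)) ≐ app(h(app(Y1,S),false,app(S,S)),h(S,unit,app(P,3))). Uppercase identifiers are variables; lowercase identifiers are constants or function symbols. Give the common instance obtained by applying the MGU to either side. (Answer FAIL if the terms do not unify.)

Decompose app/2: h(P,false,Y1) ≐ h(app(Y1,S),false,app(S,S)),  h(3,false,N) ≐ h(S,unit,app(P,3)).
Decompose h/3: P ≐ app(Y1,S),  false ≐ false,  Y1 ≐ app(S,S).
Bind P := app(Y1,S); substituting into the one remaining equation that mentions P gives: h(3,false,N) ≐ h(S,unit,app(app(Y1,S),3)).
Delete trivial equation false ≐ false.
Bind Y1 := app(S,S); substituting into the remaining equation gives: h(3,false,N) ≐ h(S,unit,app(app(app(S,S),S),3)). Substituting into the earlier binding gives P := app(app(S,S),S).
Decompose h/3: 3 ≐ S,  false ≐ unit,  N ≐ app(app(app(S,S),S),3).
Bind S := 3; substituting into the one remaining equation that mentions S gives: N ≐ app(app(app(3,3),3),3). Substituting into the earlier bindings gives P := app(app(3,3),3), Y1 := app(3,3).
Clash: constants false and unit differ; no unifier exists.

FAIL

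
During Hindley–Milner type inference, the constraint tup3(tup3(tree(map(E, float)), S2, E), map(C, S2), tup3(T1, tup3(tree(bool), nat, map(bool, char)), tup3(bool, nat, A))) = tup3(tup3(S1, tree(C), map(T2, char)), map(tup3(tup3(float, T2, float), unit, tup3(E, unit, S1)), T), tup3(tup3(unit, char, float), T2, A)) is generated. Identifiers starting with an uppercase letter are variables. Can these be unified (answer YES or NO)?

Decompose tup3/3: tup3(tree(map(E, float)), S2, E) = tup3(S1, tree(C), map(T2, char)),  map(C, S2) = map(tup3(tup3(float, T2, float), unit, tup3(E, unit, S1)), T),  tup3(T1, tup3(tree(bool), nat, map(bool, char)), tup3(bool, nat, A)) = tup3(tup3(unit, char, float), T2, A).
Decompose tup3/3: tree(map(E, float)) = S1,  S2 = tree(C),  E = map(T2, char).
Bind S1 := tree(map(E, float)); substituting into the one remaining equation that mentions S1 gives: map(C, S2) = map(tup3(tup3(float, T2, float), unit, tup3(E, unit, tree(map(E, float)))), T).
Bind S2 := tree(C); substituting into the one remaining equation that mentions S2 gives: map(C, tree(C)) = map(tup3(tup3(float, T2, float), unit, tup3(E, unit, tree(map(E, float)))), T).
Bind E := map(T2, char); substituting into the one remaining equation that mentions E gives: map(C, tree(C)) = map(tup3(tup3(float, T2, float), unit, tup3(map(T2, char), unit, tree(map(map(T2, char), float)))), T). Substituting into the earlier binding gives S1 := tree(map(map(T2, char), float)).
Decompose map/2: C = tup3(tup3(float, T2, float), unit, tup3(map(T2, char), unit, tree(map(map(T2, char), float)))),  tree(C) = T.
Bind C := tup3(tup3(float, T2, float), unit, tup3(map(T2, char), unit, tree(map(map(T2, char), float)))); substituting into the one remaining equation that mentions C gives: tree(tup3(tup3(float, T2, float), unit, tup3(map(T2, char), unit, tree(map(map(T2, char), float))))) = T. Substituting into the earlier binding gives S2 := tree(tup3(tup3(float, T2, float), unit, tup3(map(T2, char), unit, tree(map(map(T2, char), float))))).
Bind T := tree(tup3(tup3(float, T2, float), unit, tup3(map(T2, char), unit, tree(map(map(T2, char), float))))); no other remaining equation mentions T.
Decompose tup3/3: T1 = tup3(unit, char, float),  tup3(tree(bool), nat, map(bool, char)) = T2,  tup3(bool, nat, A) = A.
Bind T1 := tup3(unit, char, float); no other remaining equation mentions T1.
Bind T2 := tup3(tree(bool), nat, map(bool, char)); no other remaining equation mentions T2. Substituting into the earlier bindings gives S1 := tree(map(map(tup3(tree(bool), nat, map(bool, char)), char), float)), S2 := tree(tup3(tup3(float, tup3(tree(bool), nat, map(bool, char)), float), unit, tup3(map(tup3(tree(bool), nat, map(bool, char)), char), unit, tree(map(map(tup3(tree(bool), nat, map(bool, char)), char), float))))), E := map(tup3(tree(bool), nat, map(bool, char)), char), C := tup3(tup3(float, tup3(tree(bool), nat, map(bool, char)), float), unit, tup3(map(tup3(tree(bool), nat, map(bool, char)), char), unit, tree(map(map(tup3(tree(bool), nat, map(bool, char)), char), float)))), T := tree(tup3(tup3(float, tup3(tree(bool), nat, map(bool, char)), float), unit, tup3(map(tup3(tree(bool), nat, map(bool, char)), char), unit, tree(map(map(tup3(tree(bool), nat, map(bool, char)), char), float))))).
Occurs check fails: A occurs in tup3(bool, nat, A); the equation A = tup3(bool, nat, A) has no finite solution.

NO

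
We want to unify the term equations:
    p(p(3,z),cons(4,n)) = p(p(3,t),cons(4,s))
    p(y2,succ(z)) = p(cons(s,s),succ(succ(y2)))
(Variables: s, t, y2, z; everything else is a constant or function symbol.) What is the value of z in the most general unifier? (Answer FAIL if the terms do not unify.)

Decompose p/2: p(3,z) = p(3,t),  cons(4,n) = cons(4,s).
Decompose p/2: 3 = 3,  z = t.
Delete trivial equation 3 = 3.
Bind z := t; substituting into the one remaining equation that mentions z gives: p(y2,succ(t)) = p(cons(s,s),succ(succ(y2))).
Decompose cons/2: 4 = 4,  n = s.
Delete trivial equation 4 = 4.
Bind s := n; substituting into the remaining equation gives: p(y2,succ(t)) = p(cons(n,n),succ(succ(y2))).
Decompose p/2: y2 = cons(n,n),  succ(t) = succ(succ(y2)).
Bind y2 := cons(n,n); substituting into the remaining equation gives: succ(t) = succ(succ(cons(n,n))).
Decompose succ/1: t = succ(cons(n,n)).
Bind t := succ(cons(n,n)). Substituting into the earlier binding gives z := succ(cons(n,n)).
MGU = { z -> succ(cons(n,n)), s -> n, y2 -> cons(n,n), t -> succ(cons(n,n)) }, so z -> succ(cons(n,n)).

succ(cons(n,n))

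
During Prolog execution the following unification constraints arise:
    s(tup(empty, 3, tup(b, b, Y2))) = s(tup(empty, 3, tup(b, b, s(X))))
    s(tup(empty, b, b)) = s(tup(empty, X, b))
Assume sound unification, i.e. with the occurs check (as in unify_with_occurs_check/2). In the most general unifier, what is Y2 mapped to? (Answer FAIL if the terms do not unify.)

s(b)

Decompose s/1: tup(empty, 3, tup(b, b, Y2)) = tup(empty, 3, tup(b, b, s(X))).
Decompose tup/3: empty = empty,  3 = 3,  tup(b, b, Y2) = tup(b, b, s(X)).
Delete trivial equation empty = empty.
Delete trivial equation 3 = 3.
Decompose tup/3: b = b,  b = b,  Y2 = s(X).
Delete trivial equation b = b.
Delete trivial equation b = b.
Bind Y2 := s(X); no other remaining equation mentions Y2.
Decompose s/1: tup(empty, b, b) = tup(empty, X, b).
Decompose tup/3: empty = empty,  b = X,  b = b.
Delete trivial equation empty = empty.
Bind X := b; no other remaining equation mentions X. Substituting into the earlier binding gives Y2 := s(b).
Delete trivial equation b = b.
MGU = { Y2 ↦ s(b), X ↦ b }, so Y2 ↦ s(b).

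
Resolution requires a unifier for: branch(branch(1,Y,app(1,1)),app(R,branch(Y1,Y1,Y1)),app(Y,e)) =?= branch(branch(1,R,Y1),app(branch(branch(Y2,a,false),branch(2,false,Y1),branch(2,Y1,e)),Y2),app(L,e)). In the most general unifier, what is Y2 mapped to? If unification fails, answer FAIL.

branch(app(1,1),app(1,1),app(1,1))

Decompose branch/3: branch(1,Y,app(1,1)) =?= branch(1,R,Y1),  app(R,branch(Y1,Y1,Y1)) =?= app(branch(branch(Y2,a,false),branch(2,false,Y1),branch(2,Y1,e)),Y2),  app(Y,e) =?= app(L,e).
Decompose branch/3: 1 =?= 1,  Y =?= R,  app(1,1) =?= Y1.
Delete trivial equation 1 =?= 1.
Bind Y := R; substituting into the one remaining equation that mentions Y gives: app(R,e) =?= app(L,e).
Bind Y1 := app(1,1); substituting into the one remaining equation that mentions Y1 gives: app(R,branch(app(1,1),app(1,1),app(1,1))) =?= app(branch(branch(Y2,a,false),branch(2,false,app(1,1)),branch(2,app(1,1),e)),Y2).
Decompose app/2: R =?= branch(branch(Y2,a,false),branch(2,false,app(1,1)),branch(2,app(1,1),e)),  branch(app(1,1),app(1,1),app(1,1)) =?= Y2.
Bind R := branch(branch(Y2,a,false),branch(2,false,app(1,1)),branch(2,app(1,1),e)); substituting into the one remaining equation that mentions R gives: app(branch(branch(Y2,a,false),branch(2,false,app(1,1)),branch(2,app(1,1),e)),e) =?= app(L,e). Substituting into the earlier binding gives Y := branch(branch(Y2,a,false),branch(2,false,app(1,1)),branch(2,app(1,1),e)).
Bind Y2 := branch(app(1,1),app(1,1),app(1,1)); substituting into the remaining equation gives: app(branch(branch(branch(app(1,1),app(1,1),app(1,1)),a,false),branch(2,false,app(1,1)),branch(2,app(1,1),e)),e) =?= app(L,e). Substituting into the earlier bindings gives Y := branch(branch(branch(app(1,1),app(1,1),app(1,1)),a,false),branch(2,false,app(1,1)),branch(2,app(1,1),e)), R := branch(branch(branch(app(1,1),app(1,1),app(1,1)),a,false),branch(2,false,app(1,1)),branch(2,app(1,1),e)).
Decompose app/2: branch(branch(branch(app(1,1),app(1,1),app(1,1)),a,false),branch(2,false,app(1,1)),branch(2,app(1,1),e)) =?= L,  e =?= e.
Bind L := branch(branch(branch(app(1,1),app(1,1),app(1,1)),a,false),branch(2,false,app(1,1)),branch(2,app(1,1),e)); no other remaining equation mentions L.
Delete trivial equation e =?= e.
MGU = { Y ↦ branch(branch(branch(app(1,1),app(1,1),app(1,1)),a,false),branch(2,false,app(1,1)),branch(2,app(1,1),e)), Y1 ↦ app(1,1), R ↦ branch(branch(branch(app(1,1),app(1,1),app(1,1)),a,false),branch(2,false,app(1,1)),branch(2,app(1,1),e)), Y2 ↦ branch(app(1,1),app(1,1),app(1,1)), L ↦ branch(branch(branch(app(1,1),app(1,1),app(1,1)),a,false),branch(2,false,app(1,1)),branch(2,app(1,1),e)) }, so Y2 ↦ branch(app(1,1),app(1,1),app(1,1)).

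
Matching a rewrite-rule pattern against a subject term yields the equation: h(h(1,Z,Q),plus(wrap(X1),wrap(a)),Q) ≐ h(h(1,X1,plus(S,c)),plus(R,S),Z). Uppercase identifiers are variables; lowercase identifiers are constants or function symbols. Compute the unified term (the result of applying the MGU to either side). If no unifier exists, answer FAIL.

h(h(1,plus(wrap(a),c),plus(wrap(a),c)),plus(wrap(plus(wrap(a),c)),wrap(a)),plus(wrap(a),c))

Decompose h/3: h(1,Z,Q) ≐ h(1,X1,plus(S,c)),  plus(wrap(X1),wrap(a)) ≐ plus(R,S),  Q ≐ Z.
Decompose h/3: 1 ≐ 1,  Z ≐ X1,  Q ≐ plus(S,c).
Delete trivial equation 1 ≐ 1.
Bind Z := X1; substituting into the one remaining equation that mentions Z gives: Q ≐ X1.
Bind Q := plus(S,c); substituting into the one remaining equation that mentions Q gives: plus(S,c) ≐ X1.
Decompose plus/2: wrap(X1) ≐ R,  wrap(a) ≐ S.
Bind R := wrap(X1); no other remaining equation mentions R.
Bind S := wrap(a); substituting into the remaining equation gives: plus(wrap(a),c) ≐ X1. Substituting into the earlier binding gives Q := plus(wrap(a),c).
Bind X1 := plus(wrap(a),c). Substituting into the earlier bindings gives Z := plus(wrap(a),c), R := wrap(plus(wrap(a),c)).
Applying the MGU to either side gives h(h(1,plus(wrap(a),c),plus(wrap(a),c)),plus(wrap(plus(wrap(a),c)),wrap(a)),plus(wrap(a),c)).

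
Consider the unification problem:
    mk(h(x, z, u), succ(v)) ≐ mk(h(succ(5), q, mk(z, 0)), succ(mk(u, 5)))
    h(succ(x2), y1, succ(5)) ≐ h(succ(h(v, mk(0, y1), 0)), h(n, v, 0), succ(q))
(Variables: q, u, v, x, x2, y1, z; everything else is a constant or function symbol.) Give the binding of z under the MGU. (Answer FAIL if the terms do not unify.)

5

Decompose mk/2: h(x, z, u) ≐ h(succ(5), q, mk(z, 0)),  succ(v) ≐ succ(mk(u, 5)).
Decompose h/3: x ≐ succ(5),  z ≐ q,  u ≐ mk(z, 0).
Bind x := succ(5); no other remaining equation mentions x.
Bind z := q; substituting into the one remaining equation that mentions z gives: u ≐ mk(q, 0).
Bind u := mk(q, 0); substituting into the one remaining equation that mentions u gives: succ(v) ≐ succ(mk(mk(q, 0), 5)).
Decompose succ/1: v ≐ mk(mk(q, 0), 5).
Bind v := mk(mk(q, 0), 5); substituting into the remaining equation gives: h(succ(x2), y1, succ(5)) ≐ h(succ(h(mk(mk(q, 0), 5), mk(0, y1), 0)), h(n, mk(mk(q, 0), 5), 0), succ(q)).
Decompose h/3: succ(x2) ≐ succ(h(mk(mk(q, 0), 5), mk(0, y1), 0)),  y1 ≐ h(n, mk(mk(q, 0), 5), 0),  succ(5) ≐ succ(q).
Decompose succ/1: x2 ≐ h(mk(mk(q, 0), 5), mk(0, y1), 0).
Bind x2 := h(mk(mk(q, 0), 5), mk(0, y1), 0); no other remaining equation mentions x2.
Bind y1 := h(n, mk(mk(q, 0), 5), 0); no other remaining equation mentions y1. Substituting into the earlier binding gives x2 := h(mk(mk(q, 0), 5), mk(0, h(n, mk(mk(q, 0), 5), 0)), 0).
Decompose succ/1: 5 ≐ q.
Bind q := 5. Substituting into the earlier bindings gives z := 5, u := mk(5, 0), v := mk(mk(5, 0), 5), x2 := h(mk(mk(5, 0), 5), mk(0, h(n, mk(mk(5, 0), 5), 0)), 0), y1 := h(n, mk(mk(5, 0), 5), 0).
MGU = { x -> succ(5), z -> 5, u -> mk(5, 0), v -> mk(mk(5, 0), 5), x2 -> h(mk(mk(5, 0), 5), mk(0, h(n, mk(mk(5, 0), 5), 0)), 0), y1 -> h(n, mk(mk(5, 0), 5), 0), q -> 5 }, so z -> 5.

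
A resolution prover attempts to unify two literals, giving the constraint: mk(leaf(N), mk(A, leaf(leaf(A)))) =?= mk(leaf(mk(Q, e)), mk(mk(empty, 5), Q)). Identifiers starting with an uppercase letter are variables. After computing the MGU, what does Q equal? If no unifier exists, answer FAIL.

Decompose mk/2: leaf(N) =?= leaf(mk(Q, e)),  mk(A, leaf(leaf(A))) =?= mk(mk(empty, 5), Q).
Decompose leaf/1: N =?= mk(Q, e).
Bind N := mk(Q, e); no other remaining equation mentions N.
Decompose mk/2: A =?= mk(empty, 5),  leaf(leaf(A)) =?= Q.
Bind A := mk(empty, 5); substituting into the remaining equation gives: leaf(leaf(mk(empty, 5))) =?= Q.
Bind Q := leaf(leaf(mk(empty, 5))). Substituting into the earlier binding gives N := mk(leaf(leaf(mk(empty, 5))), e).
MGU = { N -> mk(leaf(leaf(mk(empty, 5))), e), A -> mk(empty, 5), Q -> leaf(leaf(mk(empty, 5))) }, so Q -> leaf(leaf(mk(empty, 5))).

leaf(leaf(mk(empty, 5)))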